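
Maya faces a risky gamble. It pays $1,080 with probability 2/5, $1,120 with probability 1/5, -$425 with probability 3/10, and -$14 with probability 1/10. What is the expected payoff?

EV = 2/5 × 1080 + 1/5 × 1120 + 3/10 × (-425) + 1/10 × (-14) = 432 + 224 − 127.5 − 1.4 = 527.1

$527.10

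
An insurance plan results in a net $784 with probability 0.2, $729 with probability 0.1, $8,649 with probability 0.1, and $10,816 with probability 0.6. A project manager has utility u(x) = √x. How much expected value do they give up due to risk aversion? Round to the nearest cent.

E[u] = 0.2·√784 + 0.1·√729 + 0.1·√8649 + 0.6·√10816 = 0.2·28 + 0.1·27 + 0.1·93 + 0.6·104 = 80
CE = (80)² = 6400
Risk premium = EV − CE = 7584.2 − 6400 = 1184.2

$1,184.20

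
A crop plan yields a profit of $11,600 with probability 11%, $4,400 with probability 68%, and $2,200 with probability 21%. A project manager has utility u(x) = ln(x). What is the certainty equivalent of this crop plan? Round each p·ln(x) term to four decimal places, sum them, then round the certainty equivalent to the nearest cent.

E[u] = 0.11·ln(11600) + 0.68·ln(4400) + 0.21·ln(2200) = 1.0295 + 5.7048 + 1.6162 = 8.3505
CE = e^8.3505 ≈ 4232.30

$4,232.30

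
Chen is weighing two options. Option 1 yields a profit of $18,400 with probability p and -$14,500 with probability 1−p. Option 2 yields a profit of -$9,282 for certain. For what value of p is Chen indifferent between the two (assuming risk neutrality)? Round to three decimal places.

p·18400 + (1−p)·(-14500) = -9282
32900p − 14500 = -9282
p = (-9282 + 14500) / 32900

p = 0.159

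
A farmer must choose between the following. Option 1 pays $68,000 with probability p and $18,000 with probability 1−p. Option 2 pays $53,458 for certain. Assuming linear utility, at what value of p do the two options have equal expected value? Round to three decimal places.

p·68000 + (1−p)·18000 = 53458
50000p + 18000 = 53458
p = (53458 − 18000) / 50000

p = 0.709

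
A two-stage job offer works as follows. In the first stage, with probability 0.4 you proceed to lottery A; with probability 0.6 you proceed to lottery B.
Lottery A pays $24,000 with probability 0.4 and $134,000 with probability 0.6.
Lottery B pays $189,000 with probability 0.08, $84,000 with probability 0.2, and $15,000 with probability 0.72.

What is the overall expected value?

EV(A) = 0.4 × 24000 + 0.6 × 134000 = 9600 + 80400 = 90000
EV(B) = 0.08 × 189000 + 0.2 × 84000 + 0.72 × 15000 = 15120 + 16800 + 10800 = 42720
Overall = 0.4 × 90000 + 0.6 × 42720 = 36000 + 25632 = 61632

$61,632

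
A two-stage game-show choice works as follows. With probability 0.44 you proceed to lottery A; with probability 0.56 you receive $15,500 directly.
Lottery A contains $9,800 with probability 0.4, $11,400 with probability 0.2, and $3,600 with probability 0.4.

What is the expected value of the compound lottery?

EV(A) = 0.4 × 9800 + 0.2 × 11400 + 0.4 × 3600 = 3920 + 2280 + 1440 = 7640
Branch B: 15500 (certain)
Overall = 0.44 × 7640 + 0.56 × 15500 = 3361.6 + 8680 = 12041.6

$12,041.60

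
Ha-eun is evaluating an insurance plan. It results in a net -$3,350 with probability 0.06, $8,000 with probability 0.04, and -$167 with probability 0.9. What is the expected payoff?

-$31.30

EV = 0.06 × (-3350) + 0.04 × 8000 + 0.9 × (-167) = -201 + 320 − 150.3 = -31.3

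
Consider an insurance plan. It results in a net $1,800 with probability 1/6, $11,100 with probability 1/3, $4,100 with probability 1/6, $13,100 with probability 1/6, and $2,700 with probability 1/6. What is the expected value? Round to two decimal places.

EV = 1/6 × 1800 + 1/3 × 11100 + 1/6 × 4100 + 1/6 × 13100 + 1/6 × 2700 = 300 + 3700 + 683.3333 + 2183.3333 + 450 = 7316.6667

$7,316.67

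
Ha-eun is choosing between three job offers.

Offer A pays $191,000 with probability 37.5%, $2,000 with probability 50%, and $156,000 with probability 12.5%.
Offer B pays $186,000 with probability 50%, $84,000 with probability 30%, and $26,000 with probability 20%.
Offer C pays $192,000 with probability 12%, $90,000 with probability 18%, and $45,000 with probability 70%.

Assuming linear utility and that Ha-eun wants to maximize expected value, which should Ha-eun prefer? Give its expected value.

Offer A = 0.375 × 191000 + 0.5 × 2000 + 0.125 × 156000 = 71625 + 1000 + 19500 = 92125
Offer B = 0.5 × 186000 + 0.3 × 84000 + 0.2 × 26000 = 93000 + 25200 + 5200 = 123400
Offer C = 0.12 × 192000 + 0.18 × 90000 + 0.7 × 45000 = 23040 + 16200 + 31500 = 70740

Offer B ($123,400)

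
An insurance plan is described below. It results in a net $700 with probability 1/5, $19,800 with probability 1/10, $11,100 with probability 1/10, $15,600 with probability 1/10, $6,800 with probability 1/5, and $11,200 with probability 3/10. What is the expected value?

$9,510

EV = 1/5 × 700 + 1/10 × 19800 + 1/10 × 11100 + 1/10 × 15600 + 1/5 × 6800 + 3/10 × 11200 = 140 + 1980 + 1110 + 1560 + 1360 + 3360 = 9510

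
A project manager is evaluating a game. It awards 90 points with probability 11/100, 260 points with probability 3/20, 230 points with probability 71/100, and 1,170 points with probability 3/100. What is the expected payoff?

247.3 points

EV = 11/100 × 90 + 3/20 × 260 + 71/100 × 230 + 3/100 × 1170 = 9.9 + 39 + 163.3 + 35.1 = 247.3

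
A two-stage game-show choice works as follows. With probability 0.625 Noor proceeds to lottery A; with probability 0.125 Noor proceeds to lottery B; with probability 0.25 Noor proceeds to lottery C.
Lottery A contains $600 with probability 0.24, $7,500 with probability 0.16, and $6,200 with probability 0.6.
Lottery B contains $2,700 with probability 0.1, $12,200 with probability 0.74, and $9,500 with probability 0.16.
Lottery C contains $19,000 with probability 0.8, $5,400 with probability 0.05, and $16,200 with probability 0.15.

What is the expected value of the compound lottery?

$8,992.25

EV(A) = 0.24 × 600 + 0.16 × 7500 + 0.6 × 6200 = 144 + 1200 + 3720 = 5064
EV(B) = 0.1 × 2700 + 0.74 × 12200 + 0.16 × 9500 = 270 + 9028 + 1520 = 10818
EV(C) = 0.8 × 19000 + 0.05 × 5400 + 0.15 × 16200 = 15200 + 270 + 2430 = 17900
Overall = 0.625 × 5064 + 0.125 × 10818 + 0.25 × 17900 = 3165 + 1352.25 + 4475 = 8992.25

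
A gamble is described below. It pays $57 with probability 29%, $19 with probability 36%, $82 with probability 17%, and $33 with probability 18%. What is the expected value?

$43.25

EV = 0.29 × 57 + 0.36 × 19 + 0.17 × 82 + 0.18 × 33 = 16.53 + 6.84 + 13.94 + 5.94 = 43.25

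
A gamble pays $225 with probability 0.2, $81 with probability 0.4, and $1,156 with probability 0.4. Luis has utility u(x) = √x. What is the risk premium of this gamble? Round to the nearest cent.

$131.76

E[u] = 0.2·√225 + 0.4·√81 + 0.4·√1156 = 0.2·15 + 0.4·9 + 0.4·34 = 20.2
CE = (20.2)² = 408.04
Risk premium = EV − CE = 539.8 − 408.04 = 131.76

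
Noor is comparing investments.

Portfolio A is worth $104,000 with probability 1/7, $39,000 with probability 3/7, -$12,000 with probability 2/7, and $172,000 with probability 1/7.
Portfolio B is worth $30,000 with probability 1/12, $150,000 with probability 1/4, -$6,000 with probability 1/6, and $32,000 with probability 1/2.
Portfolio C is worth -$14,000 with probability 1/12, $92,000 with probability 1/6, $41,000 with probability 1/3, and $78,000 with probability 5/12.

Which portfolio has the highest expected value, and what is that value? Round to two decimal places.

Portfolio A = 1/7 × 104000 + 3/7 × 39000 + 2/7 × (-12000) + 1/7 × 172000 = 14857.1429 + 16714.2857 − 3428.5714 + 24571.4286 = 52714.2857
Portfolio B = 1/12 × 30000 + 1/4 × 150000 + 1/6 × (-6000) + 1/2 × 32000 = 2500 + 37500 − 1000 + 16000 = 55000
Portfolio C = 1/12 × (-14000) + 1/6 × 92000 + 1/3 × 41000 + 5/12 × 78000 = -1166.6667 + 15333.3333 + 13666.6667 + 32500 = 60333.3333

Portfolio C ($60,333.33)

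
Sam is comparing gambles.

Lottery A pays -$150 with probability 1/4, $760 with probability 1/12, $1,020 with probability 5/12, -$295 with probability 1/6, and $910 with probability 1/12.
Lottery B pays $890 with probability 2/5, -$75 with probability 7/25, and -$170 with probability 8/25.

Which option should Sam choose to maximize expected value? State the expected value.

Lottery A = 1/4 × (-150) + 1/12 × 760 + 5/12 × 1020 + 1/6 × (-295) + 1/12 × 910 = -37.5 + 63.3333 + 425 − 49.1667 + 75.8333 = 477.5
Lottery B = 2/5 × 890 + 7/25 × (-75) + 8/25 × (-170) = 356 − 21 − 54.4 = 280.6

Lottery A ($477.50)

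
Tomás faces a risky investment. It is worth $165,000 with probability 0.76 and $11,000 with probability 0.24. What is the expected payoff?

EV = 0.76 × 165000 + 0.24 × 11000 = 125400 + 2640 = 128040

$128,040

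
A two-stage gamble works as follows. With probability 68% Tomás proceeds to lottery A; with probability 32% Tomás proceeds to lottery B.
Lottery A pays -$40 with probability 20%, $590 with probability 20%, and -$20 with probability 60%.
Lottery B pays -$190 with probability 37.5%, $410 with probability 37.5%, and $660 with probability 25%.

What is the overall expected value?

$145.84

EV(A) = 0.2 × (-40) + 0.2 × 590 + 0.6 × (-20) = -8 + 118 − 12 = 98
EV(B) = 0.375 × (-190) + 0.375 × 410 + 0.25 × 660 = -71.25 + 153.75 + 165 = 247.5
Overall = 0.68 × 98 + 0.32 × 247.5 = 66.64 + 79.2 = 145.84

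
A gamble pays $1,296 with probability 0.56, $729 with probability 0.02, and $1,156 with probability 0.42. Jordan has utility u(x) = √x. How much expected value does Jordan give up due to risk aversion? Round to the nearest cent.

$2.26

E[u] = 0.56·√1296 + 0.02·√729 + 0.42·√1156 = 0.56·36 + 0.02·27 + 0.42·34 = 34.98
CE = (34.98)² = 1223.6004
Risk premium = EV − CE = 1225.86 − 1223.6004 = 2.2596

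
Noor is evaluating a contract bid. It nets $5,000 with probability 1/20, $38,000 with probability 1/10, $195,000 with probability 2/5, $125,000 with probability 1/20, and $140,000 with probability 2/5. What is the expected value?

EV = 1/20 × 5000 + 1/10 × 38000 + 2/5 × 195000 + 1/20 × 125000 + 2/5 × 140000 = 250 + 3800 + 78000 + 6250 + 56000 = 144300

$144,300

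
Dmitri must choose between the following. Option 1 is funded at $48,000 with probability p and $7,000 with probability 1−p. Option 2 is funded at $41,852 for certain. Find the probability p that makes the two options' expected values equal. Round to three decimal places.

p·48000 + (1−p)·7000 = 41852
41000p + 7000 = 41852
p = (41852 − 7000) / 41000

p = 0.850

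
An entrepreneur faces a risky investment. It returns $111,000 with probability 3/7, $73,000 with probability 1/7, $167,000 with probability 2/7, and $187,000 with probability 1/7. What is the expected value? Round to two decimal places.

$132,428.57

EV = 3/7 × 111000 + 1/7 × 73000 + 2/7 × 167000 + 1/7 × 187000 = 47571.4286 + 10428.5714 + 47714.2857 + 26714.2857 = 132428.5714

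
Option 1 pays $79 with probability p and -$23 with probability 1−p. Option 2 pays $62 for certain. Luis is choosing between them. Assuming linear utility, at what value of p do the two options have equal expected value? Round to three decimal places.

p = 0.833

p·79 + (1−p)·(-23) = 62
102p − 23 = 62
p = (62 + 23) / 102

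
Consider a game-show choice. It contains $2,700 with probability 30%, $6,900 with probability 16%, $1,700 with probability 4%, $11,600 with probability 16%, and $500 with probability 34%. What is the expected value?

EV = 0.3 × 2700 + 0.16 × 6900 + 0.04 × 1700 + 0.16 × 11600 + 0.34 × 500 = 810 + 1104 + 68 + 1856 + 170 = 4008

$4,008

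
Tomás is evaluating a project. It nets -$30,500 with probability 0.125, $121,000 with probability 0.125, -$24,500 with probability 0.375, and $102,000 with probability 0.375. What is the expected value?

EV = 0.125 × (-30500) + 0.125 × 121000 + 0.375 × (-24500) + 0.375 × 102000 = -3812.5 + 15125 − 9187.5 + 38250 = 40375

$40,375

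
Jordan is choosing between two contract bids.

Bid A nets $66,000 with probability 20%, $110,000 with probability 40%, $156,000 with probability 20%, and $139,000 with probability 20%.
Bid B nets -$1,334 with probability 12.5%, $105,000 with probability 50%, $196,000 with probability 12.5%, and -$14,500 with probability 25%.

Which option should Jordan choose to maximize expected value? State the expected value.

Bid A ($116,200)

Bid A = 0.2 × 66000 + 0.4 × 110000 + 0.2 × 156000 + 0.2 × 139000 = 13200 + 44000 + 31200 + 27800 = 116200
Bid B = 0.125 × (-1334) + 0.5 × 105000 + 0.125 × 196000 + 0.25 × (-14500) = -166.75 + 52500 + 24500 − 3625 = 73208.25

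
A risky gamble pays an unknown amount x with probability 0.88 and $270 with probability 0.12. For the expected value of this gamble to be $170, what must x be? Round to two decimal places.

x = $156.36

0.88·x + 0.12·270 = 170
0.88·x = 170 − 32.4 = 137.6
x = 137.6 / 0.88 = 156.3636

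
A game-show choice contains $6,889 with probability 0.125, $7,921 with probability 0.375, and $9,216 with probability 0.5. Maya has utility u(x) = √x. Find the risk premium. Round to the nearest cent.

$21.44

E[u] = 0.125·√6889 + 0.375·√7921 + 0.5·√9216 = 0.125·83 + 0.375·89 + 0.5·96 = 91.75
CE = (91.75)² = 8418.0625
Risk premium = EV − CE = 8439.5 − 8418.0625 = 21.4375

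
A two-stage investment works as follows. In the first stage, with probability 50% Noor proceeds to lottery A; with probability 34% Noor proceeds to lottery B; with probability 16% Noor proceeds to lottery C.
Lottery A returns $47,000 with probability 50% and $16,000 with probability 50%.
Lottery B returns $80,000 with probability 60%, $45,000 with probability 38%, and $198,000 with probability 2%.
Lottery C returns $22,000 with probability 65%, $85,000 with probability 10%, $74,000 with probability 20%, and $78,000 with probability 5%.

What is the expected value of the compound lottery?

$45,870.40

EV(A) = 0.5 × 47000 + 0.5 × 16000 = 23500 + 8000 = 31500
EV(B) = 0.6 × 80000 + 0.38 × 45000 + 0.02 × 198000 = 48000 + 17100 + 3960 = 69060
EV(C) = 0.65 × 22000 + 0.1 × 85000 + 0.2 × 74000 + 0.05 × 78000 = 14300 + 8500 + 14800 + 3900 = 41500
Overall = 0.5 × 31500 + 0.34 × 69060 + 0.16 × 41500 = 15750 + 23480.4 + 6640 = 45870.4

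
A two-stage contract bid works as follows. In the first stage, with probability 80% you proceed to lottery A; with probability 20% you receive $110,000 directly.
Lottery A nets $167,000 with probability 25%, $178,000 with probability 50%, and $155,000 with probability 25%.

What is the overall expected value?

EV(A) = 0.25 × 167000 + 0.5 × 178000 + 0.25 × 155000 = 41750 + 89000 + 38750 = 169500
Branch B: 110000 (certain)
Overall = 0.8 × 169500 + 0.2 × 110000 = 135600 + 22000 = 157600

$157,600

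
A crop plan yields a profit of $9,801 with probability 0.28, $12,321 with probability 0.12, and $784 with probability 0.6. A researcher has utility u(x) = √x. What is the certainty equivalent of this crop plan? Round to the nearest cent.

$3,345.47

E[u] = 0.28·√9801 + 0.12·√12321 + 0.6·√784 = 0.28·99 + 0.12·111 + 0.6·28 = 57.84
CE = (57.84)² = 3345.4656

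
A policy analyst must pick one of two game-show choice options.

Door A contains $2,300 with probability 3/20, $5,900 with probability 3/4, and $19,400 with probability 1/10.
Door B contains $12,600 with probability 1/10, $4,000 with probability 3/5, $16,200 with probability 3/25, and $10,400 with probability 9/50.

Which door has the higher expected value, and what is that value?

Door B ($7,476)

Door A = 3/20 × 2300 + 3/4 × 5900 + 1/10 × 19400 = 345 + 4425 + 1940 = 6710
Door B = 1/10 × 12600 + 3/5 × 4000 + 3/25 × 16200 + 9/50 × 10400 = 1260 + 2400 + 1944 + 1872 = 7476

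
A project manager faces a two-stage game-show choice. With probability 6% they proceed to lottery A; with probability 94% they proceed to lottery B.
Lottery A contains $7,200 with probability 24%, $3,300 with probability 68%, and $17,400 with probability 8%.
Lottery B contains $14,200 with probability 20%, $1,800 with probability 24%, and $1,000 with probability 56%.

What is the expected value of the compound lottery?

$3,923.92

EV(A) = 0.24 × 7200 + 0.68 × 3300 + 0.08 × 17400 = 1728 + 2244 + 1392 = 5364
EV(B) = 0.2 × 14200 + 0.24 × 1800 + 0.56 × 1000 = 2840 + 432 + 560 = 3832
Overall = 0.06 × 5364 + 0.94 × 3832 = 321.84 + 3602.08 = 3923.92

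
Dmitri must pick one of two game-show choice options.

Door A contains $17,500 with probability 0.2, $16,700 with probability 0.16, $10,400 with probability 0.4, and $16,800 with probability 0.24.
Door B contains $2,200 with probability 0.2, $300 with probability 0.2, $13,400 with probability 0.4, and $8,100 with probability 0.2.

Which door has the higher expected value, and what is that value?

Door A = 0.2 × 17500 + 0.16 × 16700 + 0.4 × 10400 + 0.24 × 16800 = 3500 + 2672 + 4160 + 4032 = 14364
Door B = 0.2 × 2200 + 0.2 × 300 + 0.4 × 13400 + 0.2 × 8100 = 440 + 60 + 5360 + 1620 = 7480

Door A ($14,364)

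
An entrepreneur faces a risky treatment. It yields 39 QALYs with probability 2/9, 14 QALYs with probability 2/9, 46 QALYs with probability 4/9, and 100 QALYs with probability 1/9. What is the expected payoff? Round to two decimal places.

EV = 2/9 × 39 + 2/9 × 14 + 4/9 × 46 + 1/9 × 100 = 8.6667 + 3.1111 + 20.4444 + 11.1111 = 43.3333

43.33 QALYs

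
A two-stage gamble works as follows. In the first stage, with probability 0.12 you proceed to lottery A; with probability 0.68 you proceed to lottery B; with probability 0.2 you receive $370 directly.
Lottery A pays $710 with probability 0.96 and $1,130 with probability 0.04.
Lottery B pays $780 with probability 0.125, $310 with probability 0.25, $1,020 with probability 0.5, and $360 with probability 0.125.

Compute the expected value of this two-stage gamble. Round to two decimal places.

EV(A) = 0.96 × 710 + 0.04 × 1130 = 681.6 + 45.2 = 726.8
EV(B) = 0.125 × 780 + 0.25 × 310 + 0.5 × 1020 + 0.125 × 360 = 97.5 + 77.5 + 510 + 45 = 730
Branch C: 370 (certain)
Overall = 0.12 × 726.8 + 0.68 × 730 + 0.2 × 370 = 87.216 + 496.4 + 74 = 657.616

$657.62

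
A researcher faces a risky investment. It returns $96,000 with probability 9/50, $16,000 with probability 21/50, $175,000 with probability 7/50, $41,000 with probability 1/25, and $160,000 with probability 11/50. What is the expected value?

EV = 9/50 × 96000 + 21/50 × 16000 + 7/50 × 175000 + 1/25 × 41000 + 11/50 × 160000 = 17280 + 6720 + 24500 + 1640 + 35200 = 85340

$85,340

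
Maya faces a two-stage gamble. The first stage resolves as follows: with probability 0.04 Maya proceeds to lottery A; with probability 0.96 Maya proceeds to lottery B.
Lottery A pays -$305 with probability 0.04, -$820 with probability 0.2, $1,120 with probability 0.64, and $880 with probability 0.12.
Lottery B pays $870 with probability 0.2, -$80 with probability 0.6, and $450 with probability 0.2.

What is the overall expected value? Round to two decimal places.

EV(A) = 0.04 × (-305) + 0.2 × (-820) + 0.64 × 1120 + 0.12 × 880 = -12.2 − 164 + 716.8 + 105.6 = 646.2
EV(B) = 0.2 × 870 + 0.6 × (-80) + 0.2 × 450 = 174 − 48 + 90 = 216
Overall = 0.04 × 646.2 + 0.96 × 216 = 25.848 + 207.36 = 233.208

$233.21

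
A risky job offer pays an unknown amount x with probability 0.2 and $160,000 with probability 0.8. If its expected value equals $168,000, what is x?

0.2·x + 0.8·160000 = 168000
0.2·x = 168000 − 128000 = 40000
x = 40000 / 0.2 = 200000

x = $200,000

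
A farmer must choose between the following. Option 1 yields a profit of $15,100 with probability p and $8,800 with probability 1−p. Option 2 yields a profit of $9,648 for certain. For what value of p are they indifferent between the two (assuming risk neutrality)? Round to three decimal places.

p·15100 + (1−p)·8800 = 9648
6300p + 8800 = 9648
p = (9648 − 8800) / 6300

p = 0.135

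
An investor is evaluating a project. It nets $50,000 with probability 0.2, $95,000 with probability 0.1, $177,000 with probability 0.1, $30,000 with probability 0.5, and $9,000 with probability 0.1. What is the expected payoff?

$53,100

EV = 0.2 × 50000 + 0.1 × 95000 + 0.1 × 177000 + 0.5 × 30000 + 0.1 × 9000 = 10000 + 9500 + 17700 + 15000 + 900 = 53100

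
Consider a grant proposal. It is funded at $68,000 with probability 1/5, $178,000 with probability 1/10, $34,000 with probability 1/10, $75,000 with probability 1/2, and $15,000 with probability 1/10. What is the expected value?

$73,800

EV = 1/5 × 68000 + 1/10 × 178000 + 1/10 × 34000 + 1/2 × 75000 + 1/10 × 15000 = 13600 + 17800 + 3400 + 37500 + 1500 = 73800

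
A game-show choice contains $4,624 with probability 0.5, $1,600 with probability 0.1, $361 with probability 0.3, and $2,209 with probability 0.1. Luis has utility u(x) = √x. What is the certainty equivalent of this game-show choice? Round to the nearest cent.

E[u] = 0.5·√4624 + 0.1·√1600 + 0.3·√361 + 0.1·√2209 = 0.5·68 + 0.1·40 + 0.3·19 + 0.1·47 = 48.4
CE = (48.4)² = 2342.56

$2,342.56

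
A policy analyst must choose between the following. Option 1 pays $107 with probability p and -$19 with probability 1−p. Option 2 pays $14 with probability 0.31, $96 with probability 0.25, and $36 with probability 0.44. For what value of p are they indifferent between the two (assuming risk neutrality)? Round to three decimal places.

p = 0.501

EV(Option 2) = 0.31 × 14 + 0.25 × 96 + 0.44 × 36 = 4.34 + 24 + 15.84 = 44.18
p·107 + (1−p)·(-19) = 44.18
126p − 19 = 44.18
p = (44.18 + 19) / 126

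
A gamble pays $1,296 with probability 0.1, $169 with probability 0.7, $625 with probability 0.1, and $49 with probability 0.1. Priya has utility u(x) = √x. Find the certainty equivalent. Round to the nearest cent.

$252.81

E[u] = 0.1·√1296 + 0.7·√169 + 0.1·√625 + 0.1·√49 = 0.1·36 + 0.7·13 + 0.1·25 + 0.1·7 = 15.9
CE = (15.9)² = 252.81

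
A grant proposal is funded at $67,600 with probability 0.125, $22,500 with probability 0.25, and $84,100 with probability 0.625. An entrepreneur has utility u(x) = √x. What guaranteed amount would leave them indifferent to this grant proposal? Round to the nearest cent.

$63,126.56

E[u] = 0.125·√67600 + 0.25·√22500 + 0.625·√84100 = 0.125·260 + 0.25·150 + 0.625·290 = 251.25
CE = (251.25)² = 63126.5625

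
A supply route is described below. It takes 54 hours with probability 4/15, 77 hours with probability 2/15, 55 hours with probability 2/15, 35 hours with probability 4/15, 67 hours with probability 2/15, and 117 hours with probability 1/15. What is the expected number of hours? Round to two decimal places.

EV = 4/15 × 54 + 2/15 × 77 + 2/15 × 55 + 4/15 × 35 + 2/15 × 67 + 1/15 × 117 = 14.4 + 10.2667 + 7.3333 + 9.3333 + 8.9333 + 7.8 = 58.0667

58.07 hours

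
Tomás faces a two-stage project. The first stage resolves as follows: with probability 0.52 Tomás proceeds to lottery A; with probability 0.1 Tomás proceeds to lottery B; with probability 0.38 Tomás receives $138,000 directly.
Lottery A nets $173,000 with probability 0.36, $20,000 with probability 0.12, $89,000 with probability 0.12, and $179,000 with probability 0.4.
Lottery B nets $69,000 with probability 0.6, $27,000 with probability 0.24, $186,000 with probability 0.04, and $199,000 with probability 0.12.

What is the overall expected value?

$136,779.20

EV(A) = 0.36 × 173000 + 0.12 × 20000 + 0.12 × 89000 + 0.4 × 179000 = 62280 + 2400 + 10680 + 71600 = 146960
EV(B) = 0.6 × 69000 + 0.24 × 27000 + 0.04 × 186000 + 0.12 × 199000 = 41400 + 6480 + 7440 + 23880 = 79200
Branch C: 138000 (certain)
Overall = 0.52 × 146960 + 0.1 × 79200 + 0.38 × 138000 = 76419.2 + 7920 + 52440 = 136779.2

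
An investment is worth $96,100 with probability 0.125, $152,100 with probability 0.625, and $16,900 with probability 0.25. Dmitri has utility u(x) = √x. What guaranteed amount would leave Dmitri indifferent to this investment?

$99,225

E[u] = 0.125·√96100 + 0.625·√152100 + 0.25·√16900 = 0.125·310 + 0.625·390 + 0.25·130 = 315
CE = (315)² = 99225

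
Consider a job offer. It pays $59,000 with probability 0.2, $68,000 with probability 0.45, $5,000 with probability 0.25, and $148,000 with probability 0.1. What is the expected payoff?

EV = 0.2 × 59000 + 0.45 × 68000 + 0.25 × 5000 + 0.1 × 148000 = 11800 + 30600 + 1250 + 14800 = 58450

$58,450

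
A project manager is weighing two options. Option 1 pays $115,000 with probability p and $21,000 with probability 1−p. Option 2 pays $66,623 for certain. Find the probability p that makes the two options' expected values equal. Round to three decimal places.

p·115000 + (1−p)·21000 = 66623
94000p + 21000 = 66623
p = (66623 − 21000) / 94000

p = 0.485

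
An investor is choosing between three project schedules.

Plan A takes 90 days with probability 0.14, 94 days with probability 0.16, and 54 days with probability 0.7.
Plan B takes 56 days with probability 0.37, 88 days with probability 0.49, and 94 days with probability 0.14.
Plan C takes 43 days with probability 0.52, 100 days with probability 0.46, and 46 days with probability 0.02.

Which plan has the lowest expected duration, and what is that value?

Plan A = 0.14 × 90 + 0.16 × 94 + 0.7 × 54 = 12.6 + 15.04 + 37.8 = 65.44
Plan B = 0.37 × 56 + 0.49 × 88 + 0.14 × 94 = 20.72 + 43.12 + 13.16 = 77
Plan C = 0.52 × 43 + 0.46 × 100 + 0.02 × 46 = 22.36 + 46 + 0.92 = 69.28

Plan A (65.44 days)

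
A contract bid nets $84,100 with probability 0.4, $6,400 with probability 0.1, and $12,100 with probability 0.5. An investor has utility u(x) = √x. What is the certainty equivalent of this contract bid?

E[u] = 0.4·√84100 + 0.1·√6400 + 0.5·√12100 = 0.4·290 + 0.1·80 + 0.5·110 = 179
CE = (179)² = 32041

$32,041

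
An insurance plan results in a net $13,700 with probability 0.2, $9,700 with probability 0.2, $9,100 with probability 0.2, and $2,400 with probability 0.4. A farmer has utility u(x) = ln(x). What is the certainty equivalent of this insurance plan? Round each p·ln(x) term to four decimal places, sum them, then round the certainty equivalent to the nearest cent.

$5,869.35

E[u] = 0.2·ln(13700) + 0.2·ln(9700) + 0.2·ln(9100) + 0.4·ln(2400) = 1.9050 + 1.8360 + 1.8232 + 3.1133 = 8.6775
CE = e^8.6775 ≈ 5869.35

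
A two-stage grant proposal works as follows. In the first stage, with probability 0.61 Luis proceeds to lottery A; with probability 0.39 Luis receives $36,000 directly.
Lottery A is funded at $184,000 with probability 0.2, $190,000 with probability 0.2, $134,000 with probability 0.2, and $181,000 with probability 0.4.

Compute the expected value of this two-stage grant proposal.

EV(A) = 0.2 × 184000 + 0.2 × 190000 + 0.2 × 134000 + 0.4 × 181000 = 36800 + 38000 + 26800 + 72400 = 174000
Branch B: 36000 (certain)
Overall = 0.61 × 174000 + 0.39 × 36000 = 106140 + 14040 = 120180

$120,180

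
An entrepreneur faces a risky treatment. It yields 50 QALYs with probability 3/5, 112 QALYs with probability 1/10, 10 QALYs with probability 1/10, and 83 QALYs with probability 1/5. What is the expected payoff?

58.8 QALYs

EV = 3/5 × 50 + 1/10 × 112 + 1/10 × 10 + 1/5 × 83 = 30 + 11.2 + 1 + 16.6 = 58.8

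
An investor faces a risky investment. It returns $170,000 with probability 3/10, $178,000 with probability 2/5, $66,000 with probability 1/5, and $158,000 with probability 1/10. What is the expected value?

$151,200

EV = 3/10 × 170000 + 2/5 × 178000 + 1/5 × 66000 + 1/10 × 158000 = 51000 + 71200 + 13200 + 15800 = 151200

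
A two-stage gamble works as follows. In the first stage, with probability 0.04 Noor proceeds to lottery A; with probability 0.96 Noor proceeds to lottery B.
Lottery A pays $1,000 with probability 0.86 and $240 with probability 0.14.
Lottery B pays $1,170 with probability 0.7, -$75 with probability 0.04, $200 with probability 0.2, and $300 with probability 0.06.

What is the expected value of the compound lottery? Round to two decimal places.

EV(A) = 0.86 × 1000 + 0.14 × 240 = 860 + 33.6 = 893.6
EV(B) = 0.7 × 1170 + 0.04 × (-75) + 0.2 × 200 + 0.06 × 300 = 819 − 3 + 40 + 18 = 874
Overall = 0.04 × 893.6 + 0.96 × 874 = 35.744 + 839.04 = 874.784

$874.78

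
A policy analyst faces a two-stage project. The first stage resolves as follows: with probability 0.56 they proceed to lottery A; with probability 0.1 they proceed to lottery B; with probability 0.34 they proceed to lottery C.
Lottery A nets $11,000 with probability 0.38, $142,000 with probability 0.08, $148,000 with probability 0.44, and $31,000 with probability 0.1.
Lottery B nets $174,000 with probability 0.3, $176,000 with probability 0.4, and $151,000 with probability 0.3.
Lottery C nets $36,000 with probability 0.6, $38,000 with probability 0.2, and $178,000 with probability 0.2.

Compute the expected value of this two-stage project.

EV(A) = 0.38 × 11000 + 0.08 × 142000 + 0.44 × 148000 + 0.1 × 31000 = 4180 + 11360 + 65120 + 3100 = 83760
EV(B) = 0.3 × 174000 + 0.4 × 176000 + 0.3 × 151000 = 52200 + 70400 + 45300 = 167900
EV(C) = 0.6 × 36000 + 0.2 × 38000 + 0.2 × 178000 = 21600 + 7600 + 35600 = 64800
Overall = 0.56 × 83760 + 0.1 × 167900 + 0.34 × 64800 = 46905.6 + 16790 + 22032 = 85727.6

$85,727.60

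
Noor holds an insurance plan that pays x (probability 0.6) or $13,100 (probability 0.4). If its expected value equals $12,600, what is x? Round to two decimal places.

0.6·x + 0.4·13100 = 12600
0.6·x = 12600 − 5240 = 7360
x = 7360 / 0.6 = 12266.6667

x = $12,266.67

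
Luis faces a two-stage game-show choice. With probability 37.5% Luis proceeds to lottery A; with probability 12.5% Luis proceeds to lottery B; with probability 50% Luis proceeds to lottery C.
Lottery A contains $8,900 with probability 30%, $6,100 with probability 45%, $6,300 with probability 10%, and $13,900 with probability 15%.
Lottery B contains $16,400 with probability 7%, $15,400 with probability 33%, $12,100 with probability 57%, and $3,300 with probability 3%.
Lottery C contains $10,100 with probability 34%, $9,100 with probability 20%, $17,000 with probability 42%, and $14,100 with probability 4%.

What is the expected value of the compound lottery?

$11,181

EV(A) = 0.3 × 8900 + 0.45 × 6100 + 0.1 × 6300 + 0.15 × 13900 = 2670 + 2745 + 630 + 2085 = 8130
EV(B) = 0.07 × 16400 + 0.33 × 15400 + 0.57 × 12100 + 0.03 × 3300 = 1148 + 5082 + 6897 + 99 = 13226
EV(C) = 0.34 × 10100 + 0.2 × 9100 + 0.42 × 17000 + 0.04 × 14100 = 3434 + 1820 + 7140 + 564 = 12958
Overall = 0.375 × 8130 + 0.125 × 13226 + 0.5 × 12958 = 3048.75 + 1653.25 + 6479 = 11181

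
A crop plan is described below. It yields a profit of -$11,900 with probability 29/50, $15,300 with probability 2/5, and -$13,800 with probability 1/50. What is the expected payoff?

-$1,058

EV = 29/50 × (-11900) + 2/5 × 15300 + 1/50 × (-13800) = -6902 + 6120 − 276 = -1058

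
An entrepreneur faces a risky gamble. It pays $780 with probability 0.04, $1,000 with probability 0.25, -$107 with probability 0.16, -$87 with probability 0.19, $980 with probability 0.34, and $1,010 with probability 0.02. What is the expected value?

$600.95

EV = 0.04 × 780 + 0.25 × 1000 + 0.16 × (-107) + 0.19 × (-87) + 0.34 × 980 + 0.02 × 1010 = 31.2 + 250 − 17.12 − 16.53 + 333.2 + 20.2 = 600.95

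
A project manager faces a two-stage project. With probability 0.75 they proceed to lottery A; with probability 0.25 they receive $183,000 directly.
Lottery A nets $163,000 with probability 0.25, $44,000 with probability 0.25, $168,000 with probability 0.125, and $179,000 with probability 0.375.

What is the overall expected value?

EV(A) = 0.25 × 163000 + 0.25 × 44000 + 0.125 × 168000 + 0.375 × 179000 = 40750 + 11000 + 21000 + 67125 = 139875
Branch B: 183000 (certain)
Overall = 0.75 × 139875 + 0.25 × 183000 = 104906.25 + 45750 = 150656.25

$150,656.25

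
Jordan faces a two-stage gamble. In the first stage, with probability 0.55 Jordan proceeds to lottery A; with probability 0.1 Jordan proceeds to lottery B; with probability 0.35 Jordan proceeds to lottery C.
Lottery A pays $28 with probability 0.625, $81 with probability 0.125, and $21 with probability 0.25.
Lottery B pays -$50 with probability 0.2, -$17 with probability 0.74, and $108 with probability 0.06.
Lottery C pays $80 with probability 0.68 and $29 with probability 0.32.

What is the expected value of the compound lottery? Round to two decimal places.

EV(A) = 0.625 × 28 + 0.125 × 81 + 0.25 × 21 = 17.5 + 10.125 + 5.25 = 32.875
EV(B) = 0.2 × (-50) + 0.74 × (-17) + 0.06 × 108 = -10 − 12.58 + 6.48 = -16.1
EV(C) = 0.68 × 80 + 0.32 × 29 = 54.4 + 9.28 = 63.68
Overall = 0.55 × 32.875 + 0.1 × (-16.1) + 0.35 × 63.68 = 18.08125 − 1.61 + 22.288 = 38.75925

$38.76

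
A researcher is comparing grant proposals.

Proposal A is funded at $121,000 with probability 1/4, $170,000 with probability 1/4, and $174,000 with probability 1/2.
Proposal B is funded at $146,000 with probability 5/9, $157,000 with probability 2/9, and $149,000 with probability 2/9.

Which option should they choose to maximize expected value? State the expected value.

Proposal A ($159,750)

Proposal A = 1/4 × 121000 + 1/4 × 170000 + 1/2 × 174000 = 30250 + 42500 + 87000 = 159750
Proposal B = 5/9 × 146000 + 2/9 × 157000 + 2/9 × 149000 = 81111.1111 + 34888.8889 + 33111.1111 = 149111.1111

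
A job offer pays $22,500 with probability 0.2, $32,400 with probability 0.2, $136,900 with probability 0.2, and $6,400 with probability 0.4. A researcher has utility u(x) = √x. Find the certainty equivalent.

E[u] = 0.2·√22500 + 0.2·√32400 + 0.2·√136900 + 0.4·√6400 = 0.2·150 + 0.2·180 + 0.2·370 + 0.4·80 = 172
CE = (172)² = 29584

$29,584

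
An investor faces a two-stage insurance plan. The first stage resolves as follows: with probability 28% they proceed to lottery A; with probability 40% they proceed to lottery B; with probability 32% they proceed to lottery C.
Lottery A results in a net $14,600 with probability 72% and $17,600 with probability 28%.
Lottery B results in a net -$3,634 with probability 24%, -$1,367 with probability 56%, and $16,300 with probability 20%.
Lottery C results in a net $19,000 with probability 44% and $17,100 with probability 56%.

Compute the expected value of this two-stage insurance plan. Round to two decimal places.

$10,711.65

EV(A) = 0.72 × 14600 + 0.28 × 17600 = 10512 + 4928 = 15440
EV(B) = 0.24 × (-3634) + 0.56 × (-1367) + 0.2 × 16300 = -872.16 − 765.52 + 3260 = 1622.32
EV(C) = 0.44 × 19000 + 0.56 × 17100 = 8360 + 9576 = 17936
Overall = 0.28 × 15440 + 0.4 × 1622.32 + 0.32 × 17936 = 4323.2 + 648.928 + 5739.52 = 10711.648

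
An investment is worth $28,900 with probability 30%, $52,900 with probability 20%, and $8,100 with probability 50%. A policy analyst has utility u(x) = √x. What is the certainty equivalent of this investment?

E[u] = 0.3·√28900 + 0.2·√52900 + 0.5·√8100 = 0.3·170 + 0.2·230 + 0.5·90 = 142
CE = (142)² = 20164

$20,164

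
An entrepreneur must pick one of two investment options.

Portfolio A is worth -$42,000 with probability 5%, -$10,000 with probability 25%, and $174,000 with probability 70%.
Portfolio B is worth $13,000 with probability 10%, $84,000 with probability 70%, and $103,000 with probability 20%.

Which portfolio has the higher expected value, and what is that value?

Portfolio A ($117,200)

Portfolio A = 0.05 × (-42000) + 0.25 × (-10000) + 0.7 × 174000 = -2100 − 2500 + 121800 = 117200
Portfolio B = 0.1 × 13000 + 0.7 × 84000 + 0.2 × 103000 = 1300 + 58800 + 20600 = 80700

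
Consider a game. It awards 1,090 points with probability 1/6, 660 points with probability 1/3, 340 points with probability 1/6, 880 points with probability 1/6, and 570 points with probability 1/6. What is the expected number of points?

700 points

EV = 1/6 × 1090 + 1/3 × 660 + 1/6 × 340 + 1/6 × 880 + 1/6 × 570 = 181.6667 + 220 + 56.6667 + 146.6667 + 95 = 700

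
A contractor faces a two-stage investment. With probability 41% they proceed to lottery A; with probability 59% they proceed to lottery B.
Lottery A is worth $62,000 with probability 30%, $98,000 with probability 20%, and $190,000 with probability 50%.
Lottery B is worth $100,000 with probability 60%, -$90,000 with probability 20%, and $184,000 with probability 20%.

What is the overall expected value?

EV(A) = 0.3 × 62000 + 0.2 × 98000 + 0.5 × 190000 = 18600 + 19600 + 95000 = 133200
EV(B) = 0.6 × 100000 + 0.2 × (-90000) + 0.2 × 184000 = 60000 − 18000 + 36800 = 78800
Overall = 0.41 × 133200 + 0.59 × 78800 = 54612 + 46492 = 101104

$101,104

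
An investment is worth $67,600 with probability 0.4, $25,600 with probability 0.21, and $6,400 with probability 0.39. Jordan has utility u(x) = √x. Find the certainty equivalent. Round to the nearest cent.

E[u] = 0.4·√67600 + 0.21·√25600 + 0.39·√6400 = 0.4·260 + 0.21·160 + 0.39·80 = 168.8
CE = (168.8)² = 28493.44

$28,493.44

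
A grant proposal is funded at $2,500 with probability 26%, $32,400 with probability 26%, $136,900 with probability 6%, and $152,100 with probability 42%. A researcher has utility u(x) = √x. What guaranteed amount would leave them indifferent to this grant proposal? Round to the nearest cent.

E[u] = 0.26·√2500 + 0.26·√32400 + 0.06·√136900 + 0.42·√152100 = 0.26·50 + 0.26·180 + 0.06·370 + 0.42·390 = 245.8
CE = (245.8)² = 60417.64

$60,417.64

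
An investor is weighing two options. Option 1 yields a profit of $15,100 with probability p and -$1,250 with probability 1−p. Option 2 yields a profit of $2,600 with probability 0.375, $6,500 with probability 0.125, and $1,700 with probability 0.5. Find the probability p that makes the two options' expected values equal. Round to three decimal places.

EV(Option 2) = 0.375 × 2600 + 0.125 × 6500 + 0.5 × 1700 = 975 + 812.5 + 850 = 2637.5
p·15100 + (1−p)·(-1250) = 2637.5
16350p − 1250 = 2637.5
p = (2637.5 + 1250) / 16350

p = 0.238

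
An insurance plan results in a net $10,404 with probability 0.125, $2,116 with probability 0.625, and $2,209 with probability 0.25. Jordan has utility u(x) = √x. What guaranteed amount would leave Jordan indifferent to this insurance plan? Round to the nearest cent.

$2,835.56

E[u] = 0.125·√10404 + 0.625·√2116 + 0.25·√2209 = 0.125·102 + 0.625·46 + 0.25·47 = 53.25
CE = (53.25)² = 2835.5625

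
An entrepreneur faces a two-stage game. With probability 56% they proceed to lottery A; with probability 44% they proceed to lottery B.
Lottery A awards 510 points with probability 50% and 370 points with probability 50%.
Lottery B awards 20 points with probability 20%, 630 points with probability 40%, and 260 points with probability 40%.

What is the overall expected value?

404.8 points

EV(A) = 0.5 × 510 + 0.5 × 370 = 255 + 185 = 440
EV(B) = 0.2 × 20 + 0.4 × 630 + 0.4 × 260 = 4 + 252 + 104 = 360
Overall = 0.56 × 440 + 0.44 × 360 = 246.4 + 158.4 = 404.8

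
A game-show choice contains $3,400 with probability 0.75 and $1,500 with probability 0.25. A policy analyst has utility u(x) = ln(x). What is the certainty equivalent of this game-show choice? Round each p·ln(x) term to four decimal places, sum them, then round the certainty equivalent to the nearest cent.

E[u] = 0.75·ln(3400) + 0.25·ln(1500) = 6.0986 + 1.8283 = 7.9269
CE = e^7.9269 ≈ 2770.82

$2,770.82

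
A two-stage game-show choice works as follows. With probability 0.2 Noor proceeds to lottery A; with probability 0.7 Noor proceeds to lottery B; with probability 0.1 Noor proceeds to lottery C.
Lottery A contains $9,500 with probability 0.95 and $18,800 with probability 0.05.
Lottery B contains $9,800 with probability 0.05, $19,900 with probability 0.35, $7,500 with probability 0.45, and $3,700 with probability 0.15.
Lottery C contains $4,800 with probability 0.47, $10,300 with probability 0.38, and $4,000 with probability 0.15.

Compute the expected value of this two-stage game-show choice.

EV(A) = 0.95 × 9500 + 0.05 × 18800 = 9025 + 940 = 9965
EV(B) = 0.05 × 9800 + 0.35 × 19900 + 0.45 × 7500 + 0.15 × 3700 = 490 + 6965 + 3375 + 555 = 11385
EV(C) = 0.47 × 4800 + 0.38 × 10300 + 0.15 × 4000 = 2256 + 3914 + 600 = 6770
Overall = 0.2 × 9965 + 0.7 × 11385 + 0.1 × 6770 = 1993 + 7969.5 + 677 = 10639.5

$10,639.50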